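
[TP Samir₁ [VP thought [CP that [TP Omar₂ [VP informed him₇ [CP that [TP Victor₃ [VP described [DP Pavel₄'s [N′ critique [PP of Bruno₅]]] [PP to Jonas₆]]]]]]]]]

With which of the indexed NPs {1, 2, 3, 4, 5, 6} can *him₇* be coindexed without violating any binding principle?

{1}

*him* is a pronoun, so Principle B applies: it must be free in its binding domain.
Binding domain of *him₇*: the embedded TP, whose subject is Omar₂.
*Samir₁* c-commands the pronoun but from outside its binding domain, and is not c-commanded by it → coindexation permitted.
*Omar₂* c-commands the pronoun within its binding domain → coindexation would violate Principle B.
*Victor₃*: the pronoun c-commands this R-expression → coindexation would violate Principle C on *Victor₃*.
*Pavel₄*: the pronoun c-commands this R-expression → coindexation would violate Principle C on *Pavel₄*.
*Bruno₅*: the pronoun c-commands this R-expression → coindexation would violate Principle C on *Bruno₅*.
*Jonas₆*: the pronoun c-commands this R-expression → coindexation would violate Principle C on *Jonas₆*.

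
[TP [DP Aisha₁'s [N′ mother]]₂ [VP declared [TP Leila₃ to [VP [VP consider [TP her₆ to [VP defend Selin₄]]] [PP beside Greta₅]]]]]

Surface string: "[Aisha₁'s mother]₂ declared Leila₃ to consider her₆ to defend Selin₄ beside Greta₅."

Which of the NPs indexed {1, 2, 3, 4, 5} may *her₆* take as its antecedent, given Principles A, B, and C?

*her* is a pronoun, so Principle B applies: it must be free in its binding domain.
Binding domain of *her₆*: the embedded TP, whose subject is Leila₃.
*Aisha₁* and the pronoun do not c-command one another → neither Principle B nor Principle C is at stake; coindexation permitted.
*[Aisha₁'s mother]₂* c-commands the pronoun but from outside its binding domain, and is not c-commanded by it → coindexation permitted.
*Leila₃* c-commands the pronoun within its binding domain → coindexation would violate Principle B.
*Selin₄*: the pronoun c-commands this R-expression → coindexation would violate Principle C on *Selin₄*.
*Greta₅* and the pronoun do not c-command one another → neither Principle B nor Principle C is at stake; coindexation permitted.

{1, 2, 5}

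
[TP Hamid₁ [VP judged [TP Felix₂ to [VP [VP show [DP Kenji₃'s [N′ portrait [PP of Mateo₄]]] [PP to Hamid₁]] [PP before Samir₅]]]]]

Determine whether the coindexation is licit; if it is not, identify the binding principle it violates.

The two coindexed NPs are *Hamid₁* (the lower occurrence) and *Hamid₁* (the higher occurrence).
*Hamid₁* (the lower occurrence) is an R-expression. Principle C requires it to be free everywhere.
*Hamid₁* (the higher occurrence) c-commands it and carries the same index.
The R-expression is bound → Principle C violation.

Principle C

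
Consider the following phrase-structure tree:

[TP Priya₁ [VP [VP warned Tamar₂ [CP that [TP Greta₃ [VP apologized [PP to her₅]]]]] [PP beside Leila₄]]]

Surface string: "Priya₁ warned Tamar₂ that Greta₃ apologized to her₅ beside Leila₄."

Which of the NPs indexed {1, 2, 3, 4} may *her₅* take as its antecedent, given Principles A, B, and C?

{1, 2, 4}

*her* is a pronoun, so Principle B applies: it must be free in its binding domain.
Binding domain of *her₅*: the embedded TP, whose subject is Greta₃.
*Priya₁* c-commands the pronoun but from outside its binding domain, and is not c-commanded by it → coindexation permitted.
*Tamar₂* c-commands the pronoun but from outside its binding domain, and is not c-commanded by it → coindexation permitted.
*Greta₃* c-commands the pronoun within its binding domain → coindexation would violate Principle B.
*Leila₄* and the pronoun do not c-command one another → neither Principle B nor Principle C is at stake; coindexation permitted.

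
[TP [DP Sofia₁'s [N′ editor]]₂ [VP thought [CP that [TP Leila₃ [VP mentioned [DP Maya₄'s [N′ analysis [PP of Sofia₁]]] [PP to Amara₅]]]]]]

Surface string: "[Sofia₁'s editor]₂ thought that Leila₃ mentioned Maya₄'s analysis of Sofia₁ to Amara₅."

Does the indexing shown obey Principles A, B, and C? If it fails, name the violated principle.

The two coindexed NPs are *Sofia₁* and *Sofia₁*.
*Sofia₁* is an R-expression; no coindexed NP c-commands it, so Principle C holds.
*Sofia₁* is an R-expression; *Sofia₁* does not c-command it, and no other NP shares its index, so Principle C is satisfied.
All principles are respected.

grammatical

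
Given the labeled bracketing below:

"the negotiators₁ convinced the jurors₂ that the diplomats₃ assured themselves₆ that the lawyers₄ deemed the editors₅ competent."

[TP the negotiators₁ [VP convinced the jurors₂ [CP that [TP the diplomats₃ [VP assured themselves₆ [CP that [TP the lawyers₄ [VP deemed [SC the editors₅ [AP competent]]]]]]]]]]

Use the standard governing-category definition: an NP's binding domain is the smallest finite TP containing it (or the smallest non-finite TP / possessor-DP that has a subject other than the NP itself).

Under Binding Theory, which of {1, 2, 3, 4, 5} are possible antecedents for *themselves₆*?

{3}

*themselves* is an anaphor, so Principle A applies: it must be bound in its binding domain.
Binding domain of *themselves₆*: the embedded TP, whose subject is the diplomats₃.
*the negotiators₁* c-commands the anaphor but is outside its binding domain → cannot satisfy Principle A.
*the jurors₂* c-commands the anaphor but is outside its binding domain → cannot satisfy Principle A.
*the diplomats₃* c-commands the anaphor within its binding domain → licit binder.
*the lawyers₄* does not c-command the anaphor → cannot bind it.
*the editors₅* does not c-command the anaphor → cannot bind it.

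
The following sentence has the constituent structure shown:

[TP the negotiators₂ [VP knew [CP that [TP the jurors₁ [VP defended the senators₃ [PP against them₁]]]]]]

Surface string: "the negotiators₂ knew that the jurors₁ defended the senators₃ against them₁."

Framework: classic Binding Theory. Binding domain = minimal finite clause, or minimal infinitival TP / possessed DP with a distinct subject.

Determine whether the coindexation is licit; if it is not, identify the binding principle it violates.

The two coindexed NPs are *the jurors₁* and *them₁*.
*them₁* is a pronoun. Its binding domain is the embedded TP, whose subject is the jurors₁.
*the jurors₁* c-commands it within that domain and carries the same index.
The pronoun is locally bound → Principle B violation.

Principle B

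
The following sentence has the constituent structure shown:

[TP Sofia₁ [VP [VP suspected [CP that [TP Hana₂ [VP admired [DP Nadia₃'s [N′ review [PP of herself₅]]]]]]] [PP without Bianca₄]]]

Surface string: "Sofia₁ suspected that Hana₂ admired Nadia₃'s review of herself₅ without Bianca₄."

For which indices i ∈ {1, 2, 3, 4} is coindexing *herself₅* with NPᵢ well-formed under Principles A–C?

*herself* is an anaphor, so Principle A applies: it must be bound in its binding domain.
Binding domain of *herself₅*: the possessed DP, whose subject is Nadia₃.
*Sofia₁* c-commands the anaphor but is outside its binding domain → cannot satisfy Principle A.
*Hana₂* c-commands the anaphor but is outside its binding domain → cannot satisfy Principle A.
*Nadia₃* c-commands the anaphor within its binding domain → licit binder.
*Bianca₄* does not c-command the anaphor → cannot bind it.

{3}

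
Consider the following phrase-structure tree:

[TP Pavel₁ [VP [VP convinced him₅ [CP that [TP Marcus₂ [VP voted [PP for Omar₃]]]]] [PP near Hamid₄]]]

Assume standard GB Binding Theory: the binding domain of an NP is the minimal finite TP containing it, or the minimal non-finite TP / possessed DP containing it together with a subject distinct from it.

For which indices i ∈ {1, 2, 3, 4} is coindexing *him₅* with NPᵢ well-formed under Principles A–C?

{4}

*him* is a pronoun, so Principle B applies: it must be free in its binding domain.
Binding domain of *him₅*: the matrix TP, whose subject is Pavel₁.
*Pavel₁* c-commands the pronoun within its binding domain → coindexation would violate Principle B.
*Marcus₂*: the pronoun c-commands this R-expression → coindexation would violate Principle C on *Marcus₂*.
*Omar₃*: the pronoun c-commands this R-expression → coindexation would violate Principle C on *Omar₃*.
*Hamid₄* and the pronoun do not c-command one another → neither Principle B nor Principle C is at stake; coindexation permitted.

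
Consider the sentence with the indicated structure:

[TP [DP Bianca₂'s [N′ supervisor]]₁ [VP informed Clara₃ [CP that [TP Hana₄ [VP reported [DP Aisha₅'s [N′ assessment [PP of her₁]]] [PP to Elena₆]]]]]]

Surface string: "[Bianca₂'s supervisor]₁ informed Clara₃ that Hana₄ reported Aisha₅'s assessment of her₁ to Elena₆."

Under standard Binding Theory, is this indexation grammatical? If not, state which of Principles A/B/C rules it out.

The two coindexed NPs are *[Bianca₂'s supervisor]₁* and *her₁*.
*her₁* is a pronoun; its binding domain is the possessed DP, whose subject is Aisha₅. Within that domain it is c-commanded only by *Aisha₅*, which carries a different index — the pronoun is free locally, so Principle B holds.
*[Bianca₂'s supervisor]₁* is an R-expression; *her₁* does not c-command it, and no other NP shares its index, so Principle C is satisfied.
All principles are respected.

grammatical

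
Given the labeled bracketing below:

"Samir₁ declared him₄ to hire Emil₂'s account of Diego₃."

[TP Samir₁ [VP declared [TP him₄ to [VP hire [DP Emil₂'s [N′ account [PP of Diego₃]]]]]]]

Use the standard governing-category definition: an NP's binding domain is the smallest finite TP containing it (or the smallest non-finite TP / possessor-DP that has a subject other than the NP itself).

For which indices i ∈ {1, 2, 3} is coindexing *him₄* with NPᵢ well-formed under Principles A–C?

none

*him* is a pronoun, so Principle B applies: it must be free in its binding domain.
Binding domain of *him₄*: the matrix TP, whose subject is Samir₁.
*Samir₁* c-commands the pronoun within its binding domain → coindexation would violate Principle B.
*Emil₂*: the pronoun c-commands this R-expression → coindexation would violate Principle C on *Emil₂*.
*Diego₃*: the pronoun c-commands this R-expression → coindexation would violate Principle C on *Diego₃*.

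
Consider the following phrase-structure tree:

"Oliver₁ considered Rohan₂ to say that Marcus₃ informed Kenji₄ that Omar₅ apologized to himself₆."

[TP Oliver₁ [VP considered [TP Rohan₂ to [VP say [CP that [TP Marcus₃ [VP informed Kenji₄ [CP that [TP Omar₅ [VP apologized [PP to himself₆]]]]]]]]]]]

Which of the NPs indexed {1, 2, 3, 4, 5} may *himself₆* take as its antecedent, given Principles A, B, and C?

{5}

*himself* is an anaphor, so Principle A applies: it must be bound in its binding domain.
Binding domain of *himself₆*: the embedded TP, whose subject is Omar₅.
*Oliver₁* c-commands the anaphor but is outside its binding domain → cannot satisfy Principle A.
*Rohan₂* c-commands the anaphor but is outside its binding domain → cannot satisfy Principle A.
*Marcus₃* c-commands the anaphor but is outside its binding domain → cannot satisfy Principle A.
*Kenji₄* c-commands the anaphor but is outside its binding domain → cannot satisfy Principle A.
*Omar₅* c-commands the anaphor within its binding domain → licit binder.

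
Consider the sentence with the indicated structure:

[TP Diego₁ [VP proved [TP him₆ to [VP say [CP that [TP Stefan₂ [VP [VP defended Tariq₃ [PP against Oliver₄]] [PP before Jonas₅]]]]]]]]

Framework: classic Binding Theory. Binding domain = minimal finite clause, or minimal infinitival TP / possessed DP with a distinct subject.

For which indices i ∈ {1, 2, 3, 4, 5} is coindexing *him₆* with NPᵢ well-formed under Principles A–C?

none

*him* is a pronoun, so Principle B applies: it must be free in its binding domain.
Binding domain of *him₆*: the matrix TP, whose subject is Diego₁.
*Diego₁* c-commands the pronoun within its binding domain → coindexation would violate Principle B.
*Stefan₂*: the pronoun c-commands this R-expression → coindexation would violate Principle C on *Stefan₂*.
*Tariq₃*: the pronoun c-commands this R-expression → coindexation would violate Principle C on *Tariq₃*.
*Oliver₄*: the pronoun c-commands this R-expression → coindexation would violate Principle C on *Oliver₄*.
*Jonas₅*: the pronoun c-commands this R-expression → coindexation would violate Principle C on *Jonas₅*.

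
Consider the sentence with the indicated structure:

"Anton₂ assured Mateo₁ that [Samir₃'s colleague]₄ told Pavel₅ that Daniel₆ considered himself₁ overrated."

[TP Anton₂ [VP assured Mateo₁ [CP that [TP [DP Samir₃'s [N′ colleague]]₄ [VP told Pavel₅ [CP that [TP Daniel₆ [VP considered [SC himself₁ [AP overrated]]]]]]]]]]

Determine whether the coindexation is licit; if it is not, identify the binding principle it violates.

The two coindexed NPs are *Mateo₁* and *himself₁*.
*himself₁* is an anaphor. Principle A requires it to be bound within its binding domain — the embedded TP, whose subject is Daniel₆.
Within that domain it is c-commanded by *Daniel₆*, which does not share its index.
*Mateo₁* does c-command the anaphor, but from outside its binding domain.
The anaphor is unbound in its domain → Principle A violation.

Principle A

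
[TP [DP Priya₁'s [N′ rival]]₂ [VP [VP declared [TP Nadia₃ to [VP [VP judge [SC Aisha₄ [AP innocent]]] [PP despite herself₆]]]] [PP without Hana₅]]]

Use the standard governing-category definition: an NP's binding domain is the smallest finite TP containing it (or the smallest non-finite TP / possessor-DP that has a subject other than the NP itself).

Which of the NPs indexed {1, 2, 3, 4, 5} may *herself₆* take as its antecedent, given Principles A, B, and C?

{3}

*herself* is an anaphor, so Principle A applies: it must be bound in its binding domain.
Binding domain of *herself₆*: the embedded TP, whose subject is Nadia₃.
*Priya₁* does not c-command the anaphor → cannot bind it.
*[Priya₁'s rival]₂* c-commands the anaphor but is outside its binding domain → cannot satisfy Principle A.
*Nadia₃* c-commands the anaphor within its binding domain → licit binder.
*Aisha₄* does not c-command the anaphor → cannot bind it.
*Hana₅* does not c-command the anaphor → cannot bind it.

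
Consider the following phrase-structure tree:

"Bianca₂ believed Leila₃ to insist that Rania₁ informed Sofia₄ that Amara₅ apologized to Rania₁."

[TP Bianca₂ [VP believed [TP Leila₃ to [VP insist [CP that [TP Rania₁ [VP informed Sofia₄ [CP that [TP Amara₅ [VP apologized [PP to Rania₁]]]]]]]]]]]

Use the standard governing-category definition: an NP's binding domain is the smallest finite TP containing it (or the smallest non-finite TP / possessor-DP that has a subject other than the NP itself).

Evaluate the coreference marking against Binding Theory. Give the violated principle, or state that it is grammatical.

Principle C

The two coindexed NPs are *Rania₁* (the higher occurrence) and *Rania₁* (the lower occurrence).
*Rania₁* (the lower occurrence) is an R-expression. Principle C requires it to be free everywhere.
*Rania₁* (the higher occurrence) c-commands it and carries the same index.
The R-expression is bound → Principle C violation.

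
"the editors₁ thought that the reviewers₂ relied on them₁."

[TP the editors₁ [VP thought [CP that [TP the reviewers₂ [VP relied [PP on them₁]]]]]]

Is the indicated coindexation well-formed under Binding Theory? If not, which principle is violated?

The two coindexed NPs are *the editors₁* and *them₁*.
*them₁* is a pronoun; its binding domain is the embedded TP, whose subject is the reviewers₂. Within that domain it is c-commanded only by *the reviewers₂*, which carries a different index — the pronoun is free locally, so Principle B holds.
*the editors₁* is an R-expression; *them₁* does not c-command it, and no other NP shares its index, so Principle C is satisfied.
All principles are respected.

grammatical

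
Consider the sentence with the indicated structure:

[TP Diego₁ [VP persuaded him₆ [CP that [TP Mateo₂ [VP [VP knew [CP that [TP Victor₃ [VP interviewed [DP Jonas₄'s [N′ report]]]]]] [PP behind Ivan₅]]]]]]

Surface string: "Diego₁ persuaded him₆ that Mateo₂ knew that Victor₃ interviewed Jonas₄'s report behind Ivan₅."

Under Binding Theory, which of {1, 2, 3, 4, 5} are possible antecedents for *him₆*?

*him* is a pronoun, so Principle B applies: it must be free in its binding domain.
Binding domain of *him₆*: the matrix TP, whose subject is Diego₁.
*Diego₁* c-commands the pronoun within its binding domain → coindexation would violate Principle B.
*Mateo₂*: the pronoun c-commands this R-expression → coindexation would violate Principle C on *Mateo₂*.
*Victor₃*: the pronoun c-commands this R-expression → coindexation would violate Principle C on *Victor₃*.
*Jonas₄*: the pronoun c-commands this R-expression → coindexation would violate Principle C on *Jonas₄*.
*Ivan₅*: the pronoun c-commands this R-expression → coindexation would violate Principle C on *Ivan₅*.

none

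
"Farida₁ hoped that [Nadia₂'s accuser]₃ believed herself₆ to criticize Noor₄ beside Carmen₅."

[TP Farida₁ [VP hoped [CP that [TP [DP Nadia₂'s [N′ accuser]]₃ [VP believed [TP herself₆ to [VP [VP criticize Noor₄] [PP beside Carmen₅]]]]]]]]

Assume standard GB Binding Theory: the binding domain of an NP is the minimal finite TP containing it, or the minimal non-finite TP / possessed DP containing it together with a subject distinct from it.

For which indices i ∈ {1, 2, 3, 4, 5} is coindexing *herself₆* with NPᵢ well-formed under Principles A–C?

*herself* is an anaphor, so Principle A applies: it must be bound in its binding domain.
Binding domain of *herself₆*: the embedded TP, whose subject is [Nadia₂'s accuser]₃.
*Farida₁* c-commands the anaphor but is outside its binding domain → cannot satisfy Principle A.
*Nadia₂* does not c-command the anaphor → cannot bind it.
*[Nadia₂'s accuser]₃* c-commands the anaphor within its binding domain → licit binder.
*Noor₄* does not c-command the anaphor → cannot bind it.
*Carmen₅* does not c-command the anaphor → cannot bind it.

{3}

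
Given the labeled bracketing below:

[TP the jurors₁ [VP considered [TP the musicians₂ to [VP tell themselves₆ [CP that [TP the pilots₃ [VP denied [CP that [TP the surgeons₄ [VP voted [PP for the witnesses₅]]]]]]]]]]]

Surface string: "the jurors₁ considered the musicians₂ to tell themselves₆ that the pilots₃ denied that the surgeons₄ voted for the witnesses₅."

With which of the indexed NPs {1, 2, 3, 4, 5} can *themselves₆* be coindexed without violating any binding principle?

*themselves* is an anaphor, so Principle A applies: it must be bound in its binding domain.
Binding domain of *themselves₆*: the embedded TP, whose subject is the musicians₂.
*the jurors₁* c-commands the anaphor but is outside its binding domain → cannot satisfy Principle A.
*the musicians₂* c-commands the anaphor within its binding domain → licit binder.
*the pilots₃* does not c-command the anaphor → cannot bind it.
*the surgeons₄* does not c-command the anaphor → cannot bind it.
*the witnesses₅* does not c-command the anaphor → cannot bind it.

{2}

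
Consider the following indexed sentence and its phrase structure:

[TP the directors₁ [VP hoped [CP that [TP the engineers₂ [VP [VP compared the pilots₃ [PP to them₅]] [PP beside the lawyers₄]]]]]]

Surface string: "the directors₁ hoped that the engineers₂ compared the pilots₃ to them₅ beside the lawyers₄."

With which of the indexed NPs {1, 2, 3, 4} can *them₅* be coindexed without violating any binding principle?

{1, 4}

*them* is a pronoun, so Principle B applies: it must be free in its binding domain.
Binding domain of *them₅*: the embedded TP, whose subject is the engineers₂.
*the directors₁* c-commands the pronoun but from outside its binding domain, and is not c-commanded by it → coindexation permitted.
*the engineers₂* c-commands the pronoun within its binding domain → coindexation would violate Principle B.
*the pilots₃* c-commands the pronoun within its binding domain → coindexation would violate Principle B.
*the lawyers₄* and the pronoun do not c-command one another → neither Principle B nor Principle C is at stake; coindexation permitted.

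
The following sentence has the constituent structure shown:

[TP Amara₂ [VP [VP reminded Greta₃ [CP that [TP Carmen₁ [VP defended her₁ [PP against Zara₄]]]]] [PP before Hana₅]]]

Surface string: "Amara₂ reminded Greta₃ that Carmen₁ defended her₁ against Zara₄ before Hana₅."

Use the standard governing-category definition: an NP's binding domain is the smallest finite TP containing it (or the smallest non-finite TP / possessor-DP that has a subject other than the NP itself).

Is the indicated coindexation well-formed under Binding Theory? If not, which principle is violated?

Principle B

The two coindexed NPs are *Carmen₁* and *her₁*.
*her₁* is a pronoun. Its binding domain is the embedded TP, whose subject is Carmen₁.
*Carmen₁* c-commands it within that domain and carries the same index.
The pronoun is locally bound → Principle B violation.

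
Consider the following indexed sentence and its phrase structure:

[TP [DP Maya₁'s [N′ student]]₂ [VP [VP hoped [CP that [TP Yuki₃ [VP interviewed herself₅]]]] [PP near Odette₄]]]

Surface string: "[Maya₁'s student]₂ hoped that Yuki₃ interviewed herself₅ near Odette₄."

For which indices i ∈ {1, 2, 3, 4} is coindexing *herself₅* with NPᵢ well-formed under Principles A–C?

{3}

*herself* is an anaphor, so Principle A applies: it must be bound in its binding domain.
Binding domain of *herself₅*: the embedded TP, whose subject is Yuki₃.
*Maya₁* does not c-command the anaphor → cannot bind it.
*[Maya₁'s student]₂* c-commands the anaphor but is outside its binding domain → cannot satisfy Principle A.
*Yuki₃* c-commands the anaphor within its binding domain → licit binder.
*Odette₄* does not c-command the anaphor → cannot bind it.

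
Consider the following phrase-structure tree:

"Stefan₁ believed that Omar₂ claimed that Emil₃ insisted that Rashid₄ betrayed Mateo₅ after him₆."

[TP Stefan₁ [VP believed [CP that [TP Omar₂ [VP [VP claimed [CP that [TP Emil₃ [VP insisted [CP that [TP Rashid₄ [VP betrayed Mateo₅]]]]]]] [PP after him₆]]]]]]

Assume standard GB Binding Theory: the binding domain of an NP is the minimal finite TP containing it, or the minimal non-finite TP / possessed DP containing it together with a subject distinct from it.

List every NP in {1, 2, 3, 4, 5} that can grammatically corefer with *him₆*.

*him* is a pronoun, so Principle B applies: it must be free in its binding domain.
Binding domain of *him₆*: the embedded TP, whose subject is Omar₂.
*Stefan₁* c-commands the pronoun but from outside its binding domain, and is not c-commanded by it → coindexation permitted.
*Omar₂* c-commands the pronoun within its binding domain → coindexation would violate Principle B.
*Emil₃* and the pronoun do not c-command one another → neither Principle B nor Principle C is at stake; coindexation permitted.
*Rashid₄* and the pronoun do not c-command one another → neither Principle B nor Principle C is at stake; coindexation permitted.
*Mateo₅* and the pronoun do not c-command one another → neither Principle B nor Principle C is at stake; coindexation permitted.

{1, 3, 4, 5}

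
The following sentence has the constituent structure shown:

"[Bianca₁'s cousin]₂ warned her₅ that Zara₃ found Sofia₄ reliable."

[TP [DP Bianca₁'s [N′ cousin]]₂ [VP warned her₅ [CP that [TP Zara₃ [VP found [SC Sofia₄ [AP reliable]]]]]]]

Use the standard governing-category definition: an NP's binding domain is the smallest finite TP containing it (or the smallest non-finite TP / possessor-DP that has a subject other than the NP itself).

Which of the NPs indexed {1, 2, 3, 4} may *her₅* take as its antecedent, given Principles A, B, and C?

{1}

*her* is a pronoun, so Principle B applies: it must be free in its binding domain.
Binding domain of *her₅*: the matrix TP, whose subject is [Bianca₁'s cousin]₂.
*Bianca₁* and the pronoun do not c-command one another → neither Principle B nor Principle C is at stake; coindexation permitted.
*[Bianca₁'s cousin]₂* c-commands the pronoun within its binding domain → coindexation would violate Principle B.
*Zara₃*: the pronoun c-commands this R-expression → coindexation would violate Principle C on *Zara₃*.
*Sofia₄*: the pronoun c-commands this R-expression → coindexation would violate Principle C on *Sofia₄*.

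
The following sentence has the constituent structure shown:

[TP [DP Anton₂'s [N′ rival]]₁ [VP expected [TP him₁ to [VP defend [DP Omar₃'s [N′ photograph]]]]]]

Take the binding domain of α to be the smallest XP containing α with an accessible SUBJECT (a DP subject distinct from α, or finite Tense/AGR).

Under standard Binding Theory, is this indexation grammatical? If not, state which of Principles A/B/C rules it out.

The two coindexed NPs are *[Anton₂'s rival]₁* and *him₁*.
*him₁* is a pronoun. Its binding domain is the matrix TP, whose subject is [Anton₂'s rival]₁.
*[Anton₂'s rival]₁* c-commands it within that domain and carries the same index.
The pronoun is locally bound → Principle B violation.

Principle B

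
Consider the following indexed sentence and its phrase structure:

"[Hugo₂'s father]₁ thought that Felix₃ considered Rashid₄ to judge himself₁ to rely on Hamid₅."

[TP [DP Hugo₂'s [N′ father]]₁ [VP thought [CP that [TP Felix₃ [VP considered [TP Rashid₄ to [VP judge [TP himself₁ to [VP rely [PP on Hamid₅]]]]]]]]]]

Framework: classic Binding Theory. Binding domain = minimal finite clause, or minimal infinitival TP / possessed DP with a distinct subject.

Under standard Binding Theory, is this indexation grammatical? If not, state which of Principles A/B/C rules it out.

Principle A

The two coindexed NPs are *[Hugo₂'s father]₁* and *himself₁*.
*himself₁* is an anaphor. Principle A requires it to be bound within its binding domain — the embedded TP, whose subject is Rashid₄.
Within that domain it is c-commanded by *Rashid₄*, which does not share its index.
*[Hugo₂'s father]₁* does c-command the anaphor, but from outside its binding domain.
The anaphor is unbound in its domain → Principle A violation.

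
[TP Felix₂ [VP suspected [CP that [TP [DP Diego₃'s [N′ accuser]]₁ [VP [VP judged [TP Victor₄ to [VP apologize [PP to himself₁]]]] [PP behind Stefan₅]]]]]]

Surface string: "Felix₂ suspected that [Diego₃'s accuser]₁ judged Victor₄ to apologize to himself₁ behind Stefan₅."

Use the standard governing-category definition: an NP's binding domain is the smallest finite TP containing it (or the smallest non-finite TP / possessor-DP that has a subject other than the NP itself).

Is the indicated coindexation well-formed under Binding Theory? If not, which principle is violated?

Principle A

The two coindexed NPs are *[Diego₃'s accuser]₁* and *himself₁*.
*himself₁* is an anaphor. Principle A requires it to be bound within its binding domain — the embedded TP, whose subject is Victor₄.
Within that domain it is c-commanded by *Victor₄*, which does not share its index.
*[Diego₃'s accuser]₁* does c-command the anaphor, but from outside its binding domain.
The anaphor is unbound in its domain → Principle A violation.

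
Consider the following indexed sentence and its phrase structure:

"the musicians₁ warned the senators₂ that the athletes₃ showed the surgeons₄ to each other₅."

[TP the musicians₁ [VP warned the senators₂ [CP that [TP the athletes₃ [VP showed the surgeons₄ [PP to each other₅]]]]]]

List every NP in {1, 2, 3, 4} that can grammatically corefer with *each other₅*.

*each other* is an anaphor, so Principle A applies: it must be bound in its binding domain.
Binding domain of *each other₅*: the embedded TP, whose subject is the athletes₃.
*the musicians₁* c-commands the anaphor but is outside its binding domain → cannot satisfy Principle A.
*the senators₂* c-commands the anaphor but is outside its binding domain → cannot satisfy Principle A.
*the athletes₃* c-commands the anaphor within its binding domain → licit binder.
*the surgeons₄* c-commands the anaphor within its binding domain → licit binder.

{3, 4}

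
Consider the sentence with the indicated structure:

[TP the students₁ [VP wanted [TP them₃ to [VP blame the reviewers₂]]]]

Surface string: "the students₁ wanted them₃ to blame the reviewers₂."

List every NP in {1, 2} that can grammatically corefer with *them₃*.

none

*them* is a pronoun, so Principle B applies: it must be free in its binding domain.
Binding domain of *them₃*: the matrix TP, whose subject is the students₁.
*the students₁* c-commands the pronoun within its binding domain → coindexation would violate Principle B.
*the reviewers₂*: the pronoun c-commands this R-expression → coindexation would violate Principle C on *the reviewers₂*.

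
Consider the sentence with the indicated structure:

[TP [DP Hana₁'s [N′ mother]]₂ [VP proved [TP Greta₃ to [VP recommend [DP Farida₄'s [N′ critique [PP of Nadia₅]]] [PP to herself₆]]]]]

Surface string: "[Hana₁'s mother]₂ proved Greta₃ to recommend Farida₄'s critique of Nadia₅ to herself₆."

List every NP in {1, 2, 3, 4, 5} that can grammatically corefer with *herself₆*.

*herself* is an anaphor, so Principle A applies: it must be bound in its binding domain.
Binding domain of *herself₆*: the embedded TP, whose subject is Greta₃.
*Hana₁* does not c-command the anaphor → cannot bind it.
*[Hana₁'s mother]₂* c-commands the anaphor but is outside its binding domain → cannot satisfy Principle A.
*Greta₃* c-commands the anaphor within its binding domain → licit binder.
*Farida₄* does not c-command the anaphor → cannot bind it.
*Nadia₅* does not c-command the anaphor → cannot bind it.

{3}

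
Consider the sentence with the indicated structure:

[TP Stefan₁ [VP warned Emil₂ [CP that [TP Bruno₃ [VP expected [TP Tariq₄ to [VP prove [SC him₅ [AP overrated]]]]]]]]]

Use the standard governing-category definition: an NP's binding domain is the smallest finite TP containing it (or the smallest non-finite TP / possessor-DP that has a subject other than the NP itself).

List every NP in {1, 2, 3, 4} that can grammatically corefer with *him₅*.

*him* is a pronoun, so Principle B applies: it must be free in its binding domain.
Binding domain of *him₅*: the embedded TP, whose subject is Tariq₄.
*Stefan₁* c-commands the pronoun but from outside its binding domain, and is not c-commanded by it → coindexation permitted.
*Emil₂* c-commands the pronoun but from outside its binding domain, and is not c-commanded by it → coindexation permitted.
*Bruno₃* c-commands the pronoun but from outside its binding domain, and is not c-commanded by it → coindexation permitted.
*Tariq₄* c-commands the pronoun within its binding domain → coindexation would violate Principle B.

{1, 2, 3}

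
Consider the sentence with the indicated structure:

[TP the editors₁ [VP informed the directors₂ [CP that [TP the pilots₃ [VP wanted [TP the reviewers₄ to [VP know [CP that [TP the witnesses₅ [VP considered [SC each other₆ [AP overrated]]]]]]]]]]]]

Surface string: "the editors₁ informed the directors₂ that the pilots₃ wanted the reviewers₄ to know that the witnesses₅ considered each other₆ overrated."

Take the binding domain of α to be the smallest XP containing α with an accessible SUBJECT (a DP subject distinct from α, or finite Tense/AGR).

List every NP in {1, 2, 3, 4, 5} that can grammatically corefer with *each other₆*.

*each other* is an anaphor, so Principle A applies: it must be bound in its binding domain.
Binding domain of *each other₆*: the embedded TP, whose subject is the witnesses₅.
*the editors₁* c-commands the anaphor but is outside its binding domain → cannot satisfy Principle A.
*the directors₂* c-commands the anaphor but is outside its binding domain → cannot satisfy Principle A.
*the pilots₃* c-commands the anaphor but is outside its binding domain → cannot satisfy Principle A.
*the reviewers₄* c-commands the anaphor but is outside its binding domain → cannot satisfy Principle A.
*the witnesses₅* c-commands the anaphor within its binding domain → licit binder.

{5}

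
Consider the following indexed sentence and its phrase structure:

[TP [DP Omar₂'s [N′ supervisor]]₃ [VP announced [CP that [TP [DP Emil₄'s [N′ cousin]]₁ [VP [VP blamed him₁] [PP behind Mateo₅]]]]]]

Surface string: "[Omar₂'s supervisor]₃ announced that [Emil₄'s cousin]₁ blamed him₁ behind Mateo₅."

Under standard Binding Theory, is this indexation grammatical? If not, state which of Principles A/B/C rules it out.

Principle B

The two coindexed NPs are *[Emil₄'s cousin]₁* and *him₁*.
*him₁* is a pronoun. Its binding domain is the embedded TP, whose subject is [Emil₄'s cousin]₁.
*[Emil₄'s cousin]₁* c-commands it within that domain and carries the same index.
The pronoun is locally bound → Principle B violation.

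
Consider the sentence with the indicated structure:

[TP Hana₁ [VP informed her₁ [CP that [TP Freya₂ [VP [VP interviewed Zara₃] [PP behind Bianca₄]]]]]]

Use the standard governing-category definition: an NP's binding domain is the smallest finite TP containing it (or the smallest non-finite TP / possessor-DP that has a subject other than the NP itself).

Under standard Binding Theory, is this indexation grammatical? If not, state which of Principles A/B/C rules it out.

The two coindexed NPs are *Hana₁* and *her₁*.
*her₁* is a pronoun. Its binding domain is the matrix TP, whose subject is Hana₁.
*Hana₁* c-commands it within that domain and carries the same index.
The pronoun is locally bound → Principle B violation.

Principle B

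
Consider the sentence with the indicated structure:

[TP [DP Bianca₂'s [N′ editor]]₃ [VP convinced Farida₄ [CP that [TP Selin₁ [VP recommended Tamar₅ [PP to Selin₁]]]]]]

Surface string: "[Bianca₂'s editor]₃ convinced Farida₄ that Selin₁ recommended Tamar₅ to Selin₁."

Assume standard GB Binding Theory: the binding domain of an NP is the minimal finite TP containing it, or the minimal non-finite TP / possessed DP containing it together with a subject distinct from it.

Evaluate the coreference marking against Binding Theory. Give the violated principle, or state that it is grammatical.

The two coindexed NPs are *Selin₁* (the higher occurrence) and *Selin₁* (the lower occurrence).
*Selin₁* (the lower occurrence) is an R-expression. Principle C requires it to be free everywhere.
*Selin₁* (the higher occurrence) c-commands it and carries the same index.
The R-expression is bound → Principle C violation.

Principle C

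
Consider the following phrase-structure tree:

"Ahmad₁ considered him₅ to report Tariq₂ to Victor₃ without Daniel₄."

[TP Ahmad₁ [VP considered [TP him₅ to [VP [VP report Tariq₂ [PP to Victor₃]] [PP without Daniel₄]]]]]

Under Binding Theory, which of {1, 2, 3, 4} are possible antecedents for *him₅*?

none

*him* is a pronoun, so Principle B applies: it must be free in its binding domain.
Binding domain of *him₅*: the matrix TP, whose subject is Ahmad₁.
*Ahmad₁* c-commands the pronoun within its binding domain → coindexation would violate Principle B.
*Tariq₂*: the pronoun c-commands this R-expression → coindexation would violate Principle C on *Tariq₂*.
*Victor₃*: the pronoun c-commands this R-expression → coindexation would violate Principle C on *Victor₃*.
*Daniel₄*: the pronoun c-commands this R-expression → coindexation would violate Principle C on *Daniel₄*.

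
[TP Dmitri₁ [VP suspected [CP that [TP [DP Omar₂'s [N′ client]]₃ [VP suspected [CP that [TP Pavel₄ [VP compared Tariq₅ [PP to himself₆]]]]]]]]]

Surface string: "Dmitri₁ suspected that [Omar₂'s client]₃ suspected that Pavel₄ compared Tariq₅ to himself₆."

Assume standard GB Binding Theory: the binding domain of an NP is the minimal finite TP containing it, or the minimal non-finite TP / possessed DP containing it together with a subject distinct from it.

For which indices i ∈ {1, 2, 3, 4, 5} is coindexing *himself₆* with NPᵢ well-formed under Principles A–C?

{4, 5}

*himself* is an anaphor, so Principle A applies: it must be bound in its binding domain.
Binding domain of *himself₆*: the embedded TP, whose subject is Pavel₄.
*Dmitri₁* c-commands the anaphor but is outside its binding domain → cannot satisfy Principle A.
*Omar₂* does not c-command the anaphor → cannot bind it.
*[Omar₂'s client]₃* c-commands the anaphor but is outside its binding domain → cannot satisfy Principle A.
*Pavel₄* c-commands the anaphor within its binding domain → licit binder.
*Tariq₅* c-commands the anaphor within its binding domain → licit binder.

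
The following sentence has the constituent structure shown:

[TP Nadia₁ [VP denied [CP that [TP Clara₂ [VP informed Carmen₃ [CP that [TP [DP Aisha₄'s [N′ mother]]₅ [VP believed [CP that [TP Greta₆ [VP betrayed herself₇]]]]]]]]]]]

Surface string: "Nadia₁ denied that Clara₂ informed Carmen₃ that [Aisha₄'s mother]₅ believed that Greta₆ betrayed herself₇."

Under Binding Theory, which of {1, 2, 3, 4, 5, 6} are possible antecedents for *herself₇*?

*herself* is an anaphor, so Principle A applies: it must be bound in its binding domain.
Binding domain of *herself₇*: the embedded TP, whose subject is Greta₆.
*Nadia₁* c-commands the anaphor but is outside its binding domain → cannot satisfy Principle A.
*Clara₂* c-commands the anaphor but is outside its binding domain → cannot satisfy Principle A.
*Carmen₃* c-commands the anaphor but is outside its binding domain → cannot satisfy Principle A.
*Aisha₄* does not c-command the anaphor → cannot bind it.
*[Aisha₄'s mother]₅* c-commands the anaphor but is outside its binding domain → cannot satisfy Principle A.
*Greta₆* c-commands the anaphor within its binding domain → licit binder.

{6}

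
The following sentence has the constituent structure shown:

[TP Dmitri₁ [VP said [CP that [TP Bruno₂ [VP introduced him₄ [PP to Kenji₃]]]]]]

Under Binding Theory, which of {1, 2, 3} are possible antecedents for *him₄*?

{1}

*him* is a pronoun, so Principle B applies: it must be free in its binding domain.
Binding domain of *him₄*: the embedded TP, whose subject is Bruno₂.
*Dmitri₁* c-commands the pronoun but from outside its binding domain, and is not c-commanded by it → coindexation permitted.
*Bruno₂* c-commands the pronoun within its binding domain → coindexation would violate Principle B.
*Kenji₃*: the pronoun c-commands this R-expression → coindexation would violate Principle C on *Kenji₃*.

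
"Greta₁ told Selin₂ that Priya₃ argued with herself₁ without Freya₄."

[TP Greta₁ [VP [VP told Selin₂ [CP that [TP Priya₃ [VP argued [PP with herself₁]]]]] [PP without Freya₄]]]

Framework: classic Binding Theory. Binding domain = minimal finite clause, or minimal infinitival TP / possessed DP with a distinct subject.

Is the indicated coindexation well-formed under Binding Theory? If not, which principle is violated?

Principle A

The two coindexed NPs are *Greta₁* and *herself₁*.
*herself₁* is an anaphor. Principle A requires it to be bound within its binding domain — the embedded TP, whose subject is Priya₃.
Within that domain it is c-commanded by *Priya₃*, which does not share its index.
*Greta₁* does c-command the anaphor, but from outside its binding domain.
The anaphor is unbound in its domain → Principle A violation.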